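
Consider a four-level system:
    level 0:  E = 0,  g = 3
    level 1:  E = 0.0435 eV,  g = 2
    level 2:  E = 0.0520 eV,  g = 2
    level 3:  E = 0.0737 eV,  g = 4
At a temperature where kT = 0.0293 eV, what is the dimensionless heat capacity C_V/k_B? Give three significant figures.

0.742

Eᵢ/kT = 0, 1.4846, 1.7747, 2.5154.
Z = Σ gᵢe^(−Eᵢ/kT) = 3·e^(−0) + 2·e^(−1.4846) + 2·e^(−1.7747) + 4·e^(−2.5154) = 3.0000 + 0.45319 + 0.33907 + 0.32332 = 4.1156.
⟨E⟩ = 0.014864 eV, ⟨E²⟩ = 0.00085785 eV².
C_V/k_B = (⟨E²⟩ − ⟨E⟩²)/(kT)² = (0.00085785 − 0.00022094)/0.00085849 = 0.742.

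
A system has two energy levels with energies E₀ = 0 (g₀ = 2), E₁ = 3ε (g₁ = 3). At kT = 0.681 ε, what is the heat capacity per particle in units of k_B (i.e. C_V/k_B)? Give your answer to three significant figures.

0.343

Eᵢ/kT = 0, 4.4053.
Z = Σ gᵢe^(−Eᵢ/kT) = 2·e^(−0) + 3·e^(−4.4053) = 2.0000 + 0.036637 = 2.0366.
⟨E⟩ = 0.053968 ε, ⟨E²⟩ = 0.16190 ε².
C_V/k_B = (⟨E²⟩ − ⟨E⟩²)/(kT)² = (0.16190 − 0.0029125)/0.46376 = 0.343.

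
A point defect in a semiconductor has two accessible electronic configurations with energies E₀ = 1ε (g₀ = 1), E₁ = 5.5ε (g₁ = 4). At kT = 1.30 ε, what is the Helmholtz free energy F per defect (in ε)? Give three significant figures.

0.846 ε

Eᵢ/kT = 0.76923, 4.2308.
Z = Σ gᵢe^(−Eᵢ/kT) = 1·e^(−0.76923) + 4·e^(−4.2308) = 0.46337 + 0.058163 = 0.52153.
F = −kT ln Z = −1.30 × ln(0.52153) = −1.30 × -0.65099 = 0.846 ε.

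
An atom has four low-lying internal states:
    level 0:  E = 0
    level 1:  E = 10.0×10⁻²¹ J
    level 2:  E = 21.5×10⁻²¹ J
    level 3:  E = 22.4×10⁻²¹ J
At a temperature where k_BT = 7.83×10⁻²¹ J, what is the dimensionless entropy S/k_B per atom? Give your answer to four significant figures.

Eᵢ/kT = 0, 1.27714, 2.74585, 2.86079.
Z = Σ e^(−Eᵢ/kT) = e^(−0) + e^(−1.27714) + e^(−2.74585) + e^(−2.86079) = 1.00000 + 0.278834 + 0.0641937 + 0.0572235 = 1.40025.
⟨E⟩ = Σ EᵢPᵢ = 3.89238 ×10⁻²¹ J.
S/k_B = ln Z + ⟨E⟩/kT = ln(1.40025) + 3.89238/7.83 = 0.336651 + 0.497111 = 0.8338.

0.8338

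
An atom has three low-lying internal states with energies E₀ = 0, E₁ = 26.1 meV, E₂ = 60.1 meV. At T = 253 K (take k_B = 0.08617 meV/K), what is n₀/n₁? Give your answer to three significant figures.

3.31

k_BT = 0.08617 × 253 K = 21.801 meV.
n₀/n₁ = exp[−(E₀−E₁)/kT] = exp(−(-26.1 meV)/(21.801 meV)) = exp(1.1972) = 3.31.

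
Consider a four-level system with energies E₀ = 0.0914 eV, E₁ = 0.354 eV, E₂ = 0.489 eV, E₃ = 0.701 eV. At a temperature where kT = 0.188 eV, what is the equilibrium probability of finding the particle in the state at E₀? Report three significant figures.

Eᵢ/kT = 0.48617, 1.8830, 2.6011, 3.7287.
Z = Σ e^(−Eᵢ/kT) = e^(−0.48617) + e^(−1.8830) + e^(−2.6011) + e^(−3.7287) = 0.61498 + 0.15213 + 0.074192 + 0.024024 = 0.86533.
P₀ = e^(−E₀/kT) / Z = 0.61498/0.86533 = 0.711.

0.711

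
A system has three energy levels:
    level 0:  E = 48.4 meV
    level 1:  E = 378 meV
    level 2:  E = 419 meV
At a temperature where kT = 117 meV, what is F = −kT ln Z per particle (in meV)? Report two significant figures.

Eᵢ/kT = 0.4137, 3.231, 3.581.
Z = Σ e^(−Eᵢ/kT) = e^(−0.4137) + e^(−3.231) + e^(−3.581) = 0.6612 + 0.03952 + 0.02785 = 0.7286.
F = −kT ln Z = −117 × ln(0.7286) = −117 × -0.3166 = 37 meV.

37 meV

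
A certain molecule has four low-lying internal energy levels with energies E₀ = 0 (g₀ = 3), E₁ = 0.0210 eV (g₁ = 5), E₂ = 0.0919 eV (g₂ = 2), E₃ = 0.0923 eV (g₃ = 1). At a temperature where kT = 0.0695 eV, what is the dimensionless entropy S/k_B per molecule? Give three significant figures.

2.30

Eᵢ/kT = 0, 0.30216, 1.3223, 1.3281.
Z = Σ gᵢe^(−Eᵢ/kT) = 3·e^(−0) + 5·e^(−0.30216) + 2·e^(−1.3223) + 1·e^(−1.3281) = 3.0000 + 3.6961 + 0.53304 + 0.26498 = 7.4941.
⟨E⟩ = Σ EᵢPᵢ = 0.020157 eV.
S/k_B = ln Z + ⟨E⟩/kT = ln(7.4941) + 0.020157/0.0695 = 2.0141 + 0.29003 = 2.30.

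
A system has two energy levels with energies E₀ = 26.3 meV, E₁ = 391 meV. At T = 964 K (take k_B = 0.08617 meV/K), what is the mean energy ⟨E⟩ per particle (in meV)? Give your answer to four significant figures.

30.77 meV

k_BT = 0.08617 × 964 K = 83.0679 meV.
Eᵢ/kT = 0.316608, 4.70699.
Z = Σ e^(−Eᵢ/kT) = e^(−0.316608) + e^(−4.70699) = 0.728616 + 0.00903192 = 0.737648.
⟨E⟩ = Σ Eᵢ e^(−Eᵢ/kT) / Z = (26.3·0.728616 + 391·0.00903192) / 0.737648 = 30.77 meV.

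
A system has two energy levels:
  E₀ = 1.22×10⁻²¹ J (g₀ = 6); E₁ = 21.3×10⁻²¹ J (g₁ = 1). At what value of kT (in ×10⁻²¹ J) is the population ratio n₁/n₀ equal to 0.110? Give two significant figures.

n₁/n₀ = (g₁/g₀) exp[−(E₁−E₀)/kT] = 0.110.
⇒ (E₁−E₀)/kT = ln((1/6)/0.110) = ln(1.515) = 0.4154.
kT = 20.08 ×10⁻²¹ J / 0.4154 = 48 ×10⁻²¹ J.

48 ×10⁻²¹ J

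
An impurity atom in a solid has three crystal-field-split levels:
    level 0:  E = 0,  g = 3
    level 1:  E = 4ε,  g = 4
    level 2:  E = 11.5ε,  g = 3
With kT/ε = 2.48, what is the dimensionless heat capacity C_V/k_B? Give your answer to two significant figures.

0.57

Eᵢ/kT = 0, 1.613, 4.637.
Z = Σ gᵢe^(−Eᵢ/kT) = 3·e^(−0) + 4·e^(−1.613) + 3·e^(−4.637) = 3.000 + 0.7972 + 0.02906 = 3.826.
⟨E⟩ = 0.9208 ε, ⟨E²⟩ = 4.338 ε².
C_V/k_B = (⟨E²⟩ − ⟨E⟩²)/(kT)² = (4.338 − 0.8479)/6.150 = 0.57.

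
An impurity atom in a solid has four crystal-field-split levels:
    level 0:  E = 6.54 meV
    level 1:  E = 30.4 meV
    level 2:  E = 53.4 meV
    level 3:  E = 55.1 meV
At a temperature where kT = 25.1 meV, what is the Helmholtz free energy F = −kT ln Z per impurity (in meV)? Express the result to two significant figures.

-6.6 meV

Eᵢ/kT = 0.2606, 1.211, 2.127, 2.195.
Z = Σ e^(−Eᵢ/kT) = e^(−0.2606) + e^(−1.211) + e^(−2.127) + e^(−2.195) = 0.7706 + 0.2979 + 0.1192 + 0.1114 = 1.299.
F = −kT ln Z = −25.1 × ln(1.299) = −25.1 × 0.2616 = -6.6 meV.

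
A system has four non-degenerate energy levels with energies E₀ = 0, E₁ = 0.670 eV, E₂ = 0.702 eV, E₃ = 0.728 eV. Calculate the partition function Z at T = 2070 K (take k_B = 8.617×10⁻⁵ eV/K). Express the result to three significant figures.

k_BT = 8.617×10⁻⁵ × 2070 K = 0.17837 eV.
Eᵢ/kT = 0, 3.7562, 3.9356, 4.0814.
Z = Σ e^(−Eᵢ/kT) = e^(−0) + e^(−3.7562) + e^(−3.9356) + e^(−4.0814) = 1.0000 + 0.023372 + 0.019534 + 0.016884 = 1.0598.

Z = 1.06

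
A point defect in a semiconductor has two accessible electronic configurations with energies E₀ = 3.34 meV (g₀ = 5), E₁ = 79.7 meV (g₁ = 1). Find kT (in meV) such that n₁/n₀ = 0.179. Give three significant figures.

n₁/n₀ = (g₁/g₀) exp[−(E₁−E₀)/kT] = 0.179.
⇒ (E₁−E₀)/kT = ln((1/5)/0.179) = ln(1.1173) = 0.11092.
kT = 76.36 meV / 0.11092 = 688 meV.

688 meV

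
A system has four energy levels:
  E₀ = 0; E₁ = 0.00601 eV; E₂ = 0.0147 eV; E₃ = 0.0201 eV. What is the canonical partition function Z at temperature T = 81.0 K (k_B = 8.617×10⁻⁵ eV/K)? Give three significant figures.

Z = 1.60

k_BT = 8.617×10⁻⁵ × 81.0 K = 0.0069798 eV.
Eᵢ/kT = 0, 0.86106, 2.1061, 2.8797.
Z = Σ e^(−Eᵢ/kT) = e^(−0) + e^(−0.86106) + e^(−2.1061) + e^(−2.8797) = 1.0000 + 0.42271 + 0.12171 + 0.056152 = 1.6006.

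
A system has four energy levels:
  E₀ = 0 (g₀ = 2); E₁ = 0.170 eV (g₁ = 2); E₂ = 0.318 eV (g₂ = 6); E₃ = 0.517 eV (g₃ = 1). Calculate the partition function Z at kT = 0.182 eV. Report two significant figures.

Eᵢ/kT = 0, 0.9341, 1.747, 2.841.
Z = Σ gᵢe^(−Eᵢ/kT) = 2·e^(−0) + 2·e^(−0.9341) + 6·e^(−1.747) + 1·e^(−2.841) = 2.000 + 0.7859 + 1.046 + 0.05837 = 3.890.

Z = 3.9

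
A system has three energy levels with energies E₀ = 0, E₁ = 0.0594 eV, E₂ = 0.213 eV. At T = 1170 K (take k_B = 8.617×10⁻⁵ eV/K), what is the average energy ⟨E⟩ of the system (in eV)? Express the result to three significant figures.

k_BT = 8.617×10⁻⁵ × 1170 K = 0.10082 eV.
Eᵢ/kT = 0, 0.58917, 2.1127.
Z = Σ e^(−Eᵢ/kT) = e^(−0) + e^(−0.58917) + e^(−2.1127) = 1.0000 + 0.55479 + 0.12091 = 1.6757.
⟨E⟩ = Σ Eᵢ e^(−Eᵢ/kT) / Z = (0·1.0000 + 0.0594·0.55479 + 0.213·0.12091) / 1.6757 = 0.0350 eV.

0.0350 eV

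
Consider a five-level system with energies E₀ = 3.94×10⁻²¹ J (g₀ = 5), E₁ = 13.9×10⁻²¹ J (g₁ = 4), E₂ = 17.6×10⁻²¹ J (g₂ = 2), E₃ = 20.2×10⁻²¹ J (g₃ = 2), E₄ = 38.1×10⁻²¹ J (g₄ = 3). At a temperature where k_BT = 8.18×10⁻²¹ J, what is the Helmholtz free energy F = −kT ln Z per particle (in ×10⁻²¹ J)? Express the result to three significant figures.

-11.8 ×10⁻²¹ J

Eᵢ/kT = 0.48166, 1.6993, 2.1516, 2.4694, 4.6577.
Z = Σ gᵢe^(−Eᵢ/kT) = 5·e^(−0.48166) + 4·e^(−1.6993) + 2·e^(−2.1516) + 2·e^(−2.4694) + 3·e^(−4.6577) = 3.0888 + 0.73125 + 0.23260 + 0.16927 + 0.028465 = 4.2504.
F = −kT ln Z = −8.18 × ln(4.2504) = −8.18 × 1.4470 = -11.8 ×10⁻²¹ J.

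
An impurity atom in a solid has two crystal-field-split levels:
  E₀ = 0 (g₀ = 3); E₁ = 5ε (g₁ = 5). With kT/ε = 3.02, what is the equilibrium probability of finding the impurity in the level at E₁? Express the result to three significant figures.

Eᵢ/kT = 0, 1.6556.
Z = Σ gᵢe^(−Eᵢ/kT) = 3·e^(−0) + 5·e^(−1.6556) = 3.0000 + 0.95489 = 3.9549.
P₁ = g₁ e^(−E₁/kT) / Z = 0.95489/3.9549 = 0.241.

0.241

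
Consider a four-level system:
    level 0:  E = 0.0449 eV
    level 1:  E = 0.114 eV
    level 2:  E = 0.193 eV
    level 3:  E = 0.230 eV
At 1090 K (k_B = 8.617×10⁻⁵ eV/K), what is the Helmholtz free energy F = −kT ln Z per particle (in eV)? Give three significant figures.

k_BT = 8.617×10⁻⁵ × 1090 K = 0.093925 eV.
Eᵢ/kT = 0.47804, 1.2137, 2.0548, 2.4488.
Z = Σ e^(−Eᵢ/kT) = e^(−0.47804) + e^(−1.2137) + e^(−2.0548) + e^(−2.4488) = 0.62000 + 0.29710 + 0.12812 + 0.086397 = 1.1316.
F = −kT ln Z = −0.093925 × ln(1.1316) = −0.093925 × 0.12363 = -0.0116 eV.

-0.0116 eV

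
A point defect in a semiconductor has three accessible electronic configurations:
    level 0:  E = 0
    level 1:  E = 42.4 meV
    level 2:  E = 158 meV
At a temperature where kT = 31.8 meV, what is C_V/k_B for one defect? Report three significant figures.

0.412

Eᵢ/kT = 0, 1.3333, 4.9686.
Z = Σ e^(−Eᵢ/kT) = e^(−0) + e^(−1.3333) + e^(−4.9686) = 1.0000 + 0.26361 + 0.0069529 = 1.2706.
⟨E⟩ = 9.6613 meV, ⟨E²⟩ = 509.59 meV².
C_V/k_B = (⟨E²⟩ − ⟨E⟩²)/(kT)² = (509.59 − 93.341)/1011.2 = 0.412.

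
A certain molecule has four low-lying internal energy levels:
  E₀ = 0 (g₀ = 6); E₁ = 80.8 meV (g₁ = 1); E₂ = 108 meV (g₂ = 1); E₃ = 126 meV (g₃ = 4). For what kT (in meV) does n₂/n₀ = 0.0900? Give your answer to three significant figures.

175 meV

n₂/n₀ = (g₂/g₀) exp[−(E₂−E₀)/kT] = 0.0900.
⇒ (E₂−E₀)/kT = ln((1/6)/0.0900) = ln(1.8519) = 0.61621.
kT = 108 meV / 0.61621 = 175 meV.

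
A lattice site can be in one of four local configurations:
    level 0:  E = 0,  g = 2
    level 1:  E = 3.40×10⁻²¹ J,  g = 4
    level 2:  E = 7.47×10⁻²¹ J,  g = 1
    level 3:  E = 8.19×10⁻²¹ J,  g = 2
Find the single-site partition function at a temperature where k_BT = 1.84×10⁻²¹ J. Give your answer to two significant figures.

Z = 2.7

Eᵢ/kT = 0, 1.848, 4.060, 4.451.
Z = Σ gᵢe^(−Eᵢ/kT) = 2·e^(−0) + 4·e^(−1.848) + 1·e^(−4.060) + 2·e^(−4.451) = 2.000 + 0.6302 + 0.01725 + 0.02333 = 2.671.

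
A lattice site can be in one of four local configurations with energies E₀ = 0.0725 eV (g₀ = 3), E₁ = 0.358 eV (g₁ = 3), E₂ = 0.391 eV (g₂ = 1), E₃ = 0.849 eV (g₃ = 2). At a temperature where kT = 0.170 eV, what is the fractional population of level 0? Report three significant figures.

Eᵢ/kT = 0.42647, 2.1059, 2.3000, 4.9941.
Z = Σ gᵢe^(−Eᵢ/kT) = 3·e^(−0.42647) + 3·e^(−2.1059) + 1·e^(−2.3000) + 2·e^(−4.9941) = 1.9584 + 0.36521 + 0.10026 + 0.013556 = 2.4374.
P₀ = g₀ e^(−E₀/kT) / Z = 1.9584/2.4374 = 0.803.

0.803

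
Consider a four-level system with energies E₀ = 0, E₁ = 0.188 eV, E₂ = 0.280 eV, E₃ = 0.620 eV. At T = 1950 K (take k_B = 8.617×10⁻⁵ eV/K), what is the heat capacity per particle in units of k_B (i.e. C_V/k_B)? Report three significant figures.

0.575

k_BT = 8.617×10⁻⁵ × 1950 K = 0.16803 eV.
Eᵢ/kT = 0, 1.1188, 1.6664, 3.6898.
Z = Σ e^(−Eᵢ/kT) = e^(−0) + e^(−1.1188) + e^(−1.6664) + e^(−3.6898) = 1.0000 + 0.32667 + 0.18893 + 0.024977 = 1.5406.
⟨E⟩ = 0.084253 eV, ⟨E²⟩ = 0.023341 eV².
C_V/k_B = (⟨E²⟩ − ⟨E⟩²)/(kT)² = (0.023341 − 0.0070986)/0.028234 = 0.575.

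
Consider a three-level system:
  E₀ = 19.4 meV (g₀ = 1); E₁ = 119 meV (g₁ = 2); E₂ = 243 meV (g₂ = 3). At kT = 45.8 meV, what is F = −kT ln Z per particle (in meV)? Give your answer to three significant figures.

Eᵢ/kT = 0.42358, 2.5983, 5.3057.
Z = Σ gᵢe^(−Eᵢ/kT) = 1·e^(−0.42358) + 2·e^(−2.5983) + 3·e^(−5.3057) = 0.65470 + 0.14880 + 0.014890 = 0.81839.
F = −kT ln Z = −45.8 × ln(0.81839) = −45.8 × -0.20042 = 9.18 meV.

9.18 meV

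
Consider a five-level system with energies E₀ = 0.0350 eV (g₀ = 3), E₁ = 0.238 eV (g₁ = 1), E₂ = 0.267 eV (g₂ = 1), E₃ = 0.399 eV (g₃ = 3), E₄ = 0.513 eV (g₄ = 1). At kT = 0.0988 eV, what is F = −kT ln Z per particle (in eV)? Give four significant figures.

Eᵢ/kT = 0.354251, 2.40891, 2.70243, 4.03846, 5.19231.
Z = Σ gᵢe^(−Eᵢ/kT) = 3·e^(−0.354251) + 1·e^(−2.40891) + 1·e^(−2.70243) + 3·e^(−4.03846) + 1·e^(−5.19231) = 2.10510 + 0.0899132 + 0.0670424 + 0.0528738 + 0.00555915 = 2.32049.
F = −kT ln Z = −0.0988 × ln(2.32049) = −0.0988 × 0.841778 = -0.08317 eV.

-0.08317 eV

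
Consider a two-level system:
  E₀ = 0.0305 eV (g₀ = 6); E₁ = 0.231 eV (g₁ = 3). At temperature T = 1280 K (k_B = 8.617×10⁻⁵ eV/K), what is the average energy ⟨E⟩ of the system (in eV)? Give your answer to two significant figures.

k_BT = 8.617×10⁻⁵ × 1280 K = 0.1103 eV.
Eᵢ/kT = 0.2765, 2.094.
Z = Σ gᵢe^(−Eᵢ/kT) = 6·e^(−0.2765) + 3·e^(−2.094) = 4.551 + 0.3696 = 4.921.
⟨E⟩ = Σ Eᵢ gᵢe^(−Eᵢ/kT) / Z = (0.0305·4.551 + 0.231·0.3696) / 4.921 = 0.046 eV.

0.046 eV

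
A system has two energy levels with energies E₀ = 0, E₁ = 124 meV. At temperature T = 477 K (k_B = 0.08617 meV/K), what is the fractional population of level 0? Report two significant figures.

k_BT = 0.08617 × 477 K = 41.10 meV.
Eᵢ/kT = 0, 3.017.
Z = Σ e^(−Eᵢ/kT) = e^(−0) + e^(−3.017) = 1.000 + 0.04895 = 1.049.
P₀ = e^(−E₀/kT) / Z = 1.000/1.049 = 0.95.

0.95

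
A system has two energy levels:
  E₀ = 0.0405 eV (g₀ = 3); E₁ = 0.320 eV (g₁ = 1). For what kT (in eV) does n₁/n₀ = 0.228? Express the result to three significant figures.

n₁/n₀ = (g₁/g₀) exp[−(E₁−E₀)/kT] = 0.228.
⇒ (E₁−E₀)/kT = ln((1/3)/0.228) = ln(1.4620) = 0.37981.
kT = 0.2795 eV / 0.37981 = 0.736 eV.

0.736 eV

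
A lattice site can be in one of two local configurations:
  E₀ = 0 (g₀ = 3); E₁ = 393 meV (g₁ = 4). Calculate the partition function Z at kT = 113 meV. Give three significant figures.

Z = 3.12

Eᵢ/kT = 0, 3.4779.
Z = Σ gᵢe^(−Eᵢ/kT) = 3·e^(−0) + 4·e^(−3.4779) = 3.0000 + 0.12349 = 3.1235.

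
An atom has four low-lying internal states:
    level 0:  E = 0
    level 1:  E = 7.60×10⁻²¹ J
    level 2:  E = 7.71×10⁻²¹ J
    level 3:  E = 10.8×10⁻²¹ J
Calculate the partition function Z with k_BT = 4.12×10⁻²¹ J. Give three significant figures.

Eᵢ/kT = 0, 1.8447, 1.8714, 2.6214.
Z = Σ e^(−Eᵢ/kT) = e^(−0) + e^(−1.8447) + e^(−1.8714) + e^(−2.6214) = 1.0000 + 0.15807 + 0.15391 + 0.072701 = 1.3847.

Z = 1.38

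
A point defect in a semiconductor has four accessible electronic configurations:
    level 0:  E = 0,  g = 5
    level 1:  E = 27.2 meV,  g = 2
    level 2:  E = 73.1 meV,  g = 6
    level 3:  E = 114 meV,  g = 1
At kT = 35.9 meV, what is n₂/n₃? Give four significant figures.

n₂/n₃ = (g₂/g₃) exp[−(E₂−E₃)/kT] = (6/1) × exp(−(-40.9 meV)/(35.9 meV)) = (6/1) × exp(1.13928) = 18.75.

18.75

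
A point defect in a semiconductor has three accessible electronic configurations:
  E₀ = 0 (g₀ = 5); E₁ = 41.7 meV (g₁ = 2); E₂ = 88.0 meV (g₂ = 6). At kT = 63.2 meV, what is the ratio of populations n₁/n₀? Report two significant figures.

n₁/n₀ = (g₁/g₀) exp[−(E₁−E₀)/kT] = (2/5) × exp(−(41.7 meV)/(63.2 meV)) = (2/5) × exp(-0.6598) = 0.21.

0.21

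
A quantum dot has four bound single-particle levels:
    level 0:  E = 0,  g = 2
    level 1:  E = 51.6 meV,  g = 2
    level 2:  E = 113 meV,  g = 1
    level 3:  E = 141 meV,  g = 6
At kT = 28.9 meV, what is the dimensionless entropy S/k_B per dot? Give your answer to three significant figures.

Eᵢ/kT = 0, 1.7855, 3.9100, 4.8789.
Z = Σ gᵢe^(−Eᵢ/kT) = 2·e^(−0) + 2·e^(−1.7855) + 1·e^(−3.9100) + 6·e^(−4.8789) = 2.0000 + 0.33543 + 0.020041 + 0.045632 = 2.4011.
⟨E⟩ = Σ EᵢPᵢ = 10.831 meV.
S/k_B = ln Z + ⟨E⟩/kT = ln(2.4011) + 10.831/28.9 = 0.87593 + 0.37478 = 1.25.

1.25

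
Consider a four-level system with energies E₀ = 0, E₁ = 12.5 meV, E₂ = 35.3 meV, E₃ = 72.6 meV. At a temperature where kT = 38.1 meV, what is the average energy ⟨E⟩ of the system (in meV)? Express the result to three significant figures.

Eᵢ/kT = 0, 0.32808, 0.92651, 1.9055.
Z = Σ e^(−Eᵢ/kT) = e^(−0) + e^(−0.32808) + e^(−0.92651) + e^(−1.9055) = 1.0000 + 0.72031 + 0.39593 + 0.14875 = 2.2650.
⟨E⟩ = Σ Eᵢ e^(−Eᵢ/kT) / Z = (0·1.0000 + 12.5·0.72031 + 35.3·0.39593 + 72.6·0.14875) / 2.2650 = 14.9 meV.

14.9 meV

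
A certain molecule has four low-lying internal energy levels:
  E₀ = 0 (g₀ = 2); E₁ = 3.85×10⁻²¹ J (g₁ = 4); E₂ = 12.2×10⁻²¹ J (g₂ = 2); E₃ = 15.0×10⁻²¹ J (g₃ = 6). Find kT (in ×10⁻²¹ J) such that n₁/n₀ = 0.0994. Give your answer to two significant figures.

1.3 ×10⁻²¹ J

n₁/n₀ = (g₁/g₀) exp[−(E₁−E₀)/kT] = 0.0994.
⇒ (E₁−E₀)/kT = ln((4/2)/0.0994) = ln(20.12) = 3.002.
kT = 3.85 ×10⁻²¹ J / 3.002 = 1.3 ×10⁻²¹ J.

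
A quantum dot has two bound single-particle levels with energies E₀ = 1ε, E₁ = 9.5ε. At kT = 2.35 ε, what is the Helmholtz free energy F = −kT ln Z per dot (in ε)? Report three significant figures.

0.938 ε

Eᵢ/kT = 0.42553, 4.0426.
Z = Σ e^(−Eᵢ/kT) = e^(−0.42553) + e^(−4.0426) = 0.65342 + 0.017552 = 0.67097.
F = −kT ln Z = −2.35 × ln(0.67097) = −2.35 × -0.39903 = 0.938 ε.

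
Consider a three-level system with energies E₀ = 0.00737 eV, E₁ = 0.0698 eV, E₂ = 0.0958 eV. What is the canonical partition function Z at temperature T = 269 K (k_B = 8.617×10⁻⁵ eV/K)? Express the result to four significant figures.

k_BT = 8.617×10⁻⁵ × 269 K = 0.0231797 eV.
Eᵢ/kT = 0.317951, 3.01126, 4.13293.
Z = Σ e^(−Eᵢ/kT) = e^(−0.317951) + e^(−3.01126) + e^(−4.13293) = 0.727638 + 0.0492296 + 0.0160358 = 0.792903.

Z = 0.7929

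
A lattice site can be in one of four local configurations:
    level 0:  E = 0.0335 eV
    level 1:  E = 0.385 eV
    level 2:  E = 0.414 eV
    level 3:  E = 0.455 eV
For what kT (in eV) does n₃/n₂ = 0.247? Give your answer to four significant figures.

0.02932 eV

n₃/n₂ = exp[−(E₃−E₂)/kT] = 0.247.
⇒ (E₃−E₂)/kT = ln(1/0.247) = ln(4.04858) = 1.39837.
kT = 0.041 eV / 1.39837 = 0.02932 eV.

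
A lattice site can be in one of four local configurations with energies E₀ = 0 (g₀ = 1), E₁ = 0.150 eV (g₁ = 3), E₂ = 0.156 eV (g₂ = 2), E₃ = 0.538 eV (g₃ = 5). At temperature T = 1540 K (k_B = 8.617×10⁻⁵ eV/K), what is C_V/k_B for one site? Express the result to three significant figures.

0.655

k_BT = 8.617×10⁻⁵ × 1540 K = 0.13270 eV.
Eᵢ/kT = 0, 1.1304, 1.1756, 4.0543.
Z = Σ gᵢe^(−Eᵢ/kT) = 1·e^(−0) + 3·e^(−1.1304) + 2·e^(−1.1756) + 5·e^(−4.0543) = 1.0000 + 0.96871 + 0.61727 + 0.086738 = 2.6727.
⟨E⟩ = 0.10786 eV, ⟨E²⟩ = 0.023169 eV².
C_V/k_B = (⟨E²⟩ − ⟨E⟩²)/(kT)² = (0.023169 − 0.011634)/0.017609 = 0.655.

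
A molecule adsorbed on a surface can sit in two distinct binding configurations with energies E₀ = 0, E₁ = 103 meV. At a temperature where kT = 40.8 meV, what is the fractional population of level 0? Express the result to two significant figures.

0.93

Eᵢ/kT = 0, 2.525.
Z = Σ e^(−Eᵢ/kT) = e^(−0) + e^(−2.525) = 1.000 + 0.08006 = 1.080.
P₀ = e^(−E₀/kT) / Z = 1.000/1.080 = 0.93.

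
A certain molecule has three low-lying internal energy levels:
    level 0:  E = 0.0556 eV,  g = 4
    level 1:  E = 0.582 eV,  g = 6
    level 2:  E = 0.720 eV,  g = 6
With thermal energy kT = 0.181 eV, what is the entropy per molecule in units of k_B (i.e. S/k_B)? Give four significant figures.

Eᵢ/kT = 0.307182, 3.21547, 3.97790.
Z = Σ gᵢe^(−Eᵢ/kT) = 4·e^(−0.307182) + 6·e^(−3.21547) + 6·e^(−3.97790) = 2.94207 + 0.240819 + 0.112350 = 3.29524.
⟨E⟩ = Σ EᵢPᵢ = 0.116722 eV.
S/k_B = ln Z + ⟨E⟩/kT = ln(3.29524) + 0.116722/0.181 = 1.19248 + 0.644873 = 1.837.

1.837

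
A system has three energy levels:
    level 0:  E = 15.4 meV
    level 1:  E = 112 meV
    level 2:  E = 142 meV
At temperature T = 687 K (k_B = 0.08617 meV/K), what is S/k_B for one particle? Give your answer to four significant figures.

0.7075

k_BT = 0.08617 × 687 K = 59.1988 meV.
Eᵢ/kT = 0.260140, 1.89193, 2.39870.
Z = Σ e^(−Eᵢ/kT) = e^(−0.260140) + e^(−1.89193) + e^(−2.39870) = 0.770944 + 0.150781 + 0.0908360 = 1.01256.
⟨E⟩ = Σ EᵢPᵢ = 41.1420 meV.
S/k_B = ln Z + ⟨E⟩/kT = ln(1.01256) + 41.1420/59.1988 = 0.0124818 + 0.694980 = 0.7075.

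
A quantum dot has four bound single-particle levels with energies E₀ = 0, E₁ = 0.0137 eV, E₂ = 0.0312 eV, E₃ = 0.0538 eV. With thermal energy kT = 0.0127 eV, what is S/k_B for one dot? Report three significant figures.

Eᵢ/kT = 0, 1.0787, 2.4567, 4.2362.
Z = Σ e^(−Eᵢ/kT) = e^(−0) + e^(−1.0787) + e^(−2.4567) + e^(−4.2362) = 1.0000 + 0.34004 + 0.085717 + 0.014462 = 1.4402.
⟨E⟩ = Σ EᵢPᵢ = 0.0056318 eV.
S/k_B = ln Z + ⟨E⟩/kT = ln(1.4402) + 0.0056318/0.0127 = 0.36478 + 0.44345 = 0.808.

0.808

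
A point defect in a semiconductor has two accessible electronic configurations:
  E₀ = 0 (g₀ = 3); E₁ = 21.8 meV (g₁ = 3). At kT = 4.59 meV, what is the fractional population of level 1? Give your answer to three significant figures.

Eᵢ/kT = 0, 4.7495.
Z = Σ gᵢe^(−Eᵢ/kT) = 3·e^(−0) + 3·e^(−4.7495) = 3.0000 + 0.025968 = 3.0260.
P₁ = g₁ e^(−E₁/kT) / Z = 0.025968/3.0260 = 0.00858.

0.00858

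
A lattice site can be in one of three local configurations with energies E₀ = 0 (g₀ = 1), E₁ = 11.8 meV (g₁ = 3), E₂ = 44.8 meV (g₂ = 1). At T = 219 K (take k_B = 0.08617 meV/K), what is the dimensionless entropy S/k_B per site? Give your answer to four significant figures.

k_BT = 0.08617 × 219 K = 18.8712 meV.
Eᵢ/kT = 0, 0.625291, 2.37399.
Z = Σ gᵢe^(−Eᵢ/kT) = 1·e^(−0) + 3·e^(−0.625291) + 1·e^(−2.37399) = 1.00000 + 1.60532 + 0.0931085 = 2.69843.
⟨E⟩ = Σ EᵢPᵢ = 8.56574 meV.
S/k_B = ln Z + ⟨E⟩/kT = ln(2.69843) + 8.56574/18.8712 = 0.992670 + 0.453905 = 1.447.

1.447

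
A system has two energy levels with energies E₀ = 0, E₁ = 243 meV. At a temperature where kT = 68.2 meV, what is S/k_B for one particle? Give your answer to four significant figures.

Eᵢ/kT = 0, 3.56305.
Z = Σ e^(−Eᵢ/kT) = e^(−0) + e^(−3.56305) = 1.00000 + 0.0283522 = 1.02835.
⟨E⟩ = Σ EᵢPᵢ = 6.69965 meV.
S/k_B = ln Z + ⟨E⟩/kT = ln(1.02835) + 6.69965/68.2 = 0.0279556 + 0.0982353 = 0.1262.

0.1262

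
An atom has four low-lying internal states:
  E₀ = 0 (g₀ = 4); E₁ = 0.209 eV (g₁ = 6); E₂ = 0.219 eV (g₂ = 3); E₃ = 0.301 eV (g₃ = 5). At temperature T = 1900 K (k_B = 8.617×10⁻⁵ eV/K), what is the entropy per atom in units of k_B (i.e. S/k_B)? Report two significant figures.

2.6

k_BT = 8.617×10⁻⁵ × 1900 K = 0.1637 eV.
Eᵢ/kT = 0, 1.277, 1.338, 1.839.
Z = Σ gᵢe^(−Eᵢ/kT) = 4·e^(−0) + 6·e^(−1.277) + 3·e^(−1.338) + 5·e^(−1.839) = 4.000 + 1.673 + 0.7871 + 0.7949 = 7.255.
⟨E⟩ = Σ EᵢPᵢ = 0.1049 eV.
S/k_B = ln Z + ⟨E⟩/kT = ln(7.255) + 0.1049/0.1637 = 1.982 + 0.6408 = 2.6.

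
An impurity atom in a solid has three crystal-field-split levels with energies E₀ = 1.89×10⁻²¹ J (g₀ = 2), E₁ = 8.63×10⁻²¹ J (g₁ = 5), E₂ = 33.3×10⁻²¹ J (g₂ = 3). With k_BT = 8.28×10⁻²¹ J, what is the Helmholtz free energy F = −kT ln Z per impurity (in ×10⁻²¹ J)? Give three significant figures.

-10.2 ×10⁻²¹ J

Eᵢ/kT = 0.22826, 1.0423, 4.0217.
Z = Σ gᵢe^(−Eᵢ/kT) = 2·e^(−0.22826) + 5·e^(−1.0423) + 3·e^(−4.0217) = 1.5918 + 1.7632 + 0.053767 = 3.4088.
F = −kT ln Z = −8.28 × ln(3.4088) = −8.28 × 1.2264 = -10.2 ×10⁻²¹ J.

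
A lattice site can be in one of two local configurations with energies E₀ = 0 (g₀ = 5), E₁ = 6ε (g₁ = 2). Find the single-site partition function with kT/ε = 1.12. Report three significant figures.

Z = 5.01

Eᵢ/kT = 0, 5.3571.
Z = Σ gᵢe^(−Eᵢ/kT) = 5·e^(−0) + 2·e^(−5.3571) = 5.0000 + 0.0094291 = 5.0094.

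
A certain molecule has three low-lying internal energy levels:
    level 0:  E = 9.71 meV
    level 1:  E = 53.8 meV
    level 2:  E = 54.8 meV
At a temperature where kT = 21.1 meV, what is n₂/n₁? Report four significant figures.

n₂/n₁ = exp[−(E₂−E₁)/kT] = exp(−(1.0 meV)/(21.1 meV)) = exp(-0.0473934) = 0.9537.

0.9537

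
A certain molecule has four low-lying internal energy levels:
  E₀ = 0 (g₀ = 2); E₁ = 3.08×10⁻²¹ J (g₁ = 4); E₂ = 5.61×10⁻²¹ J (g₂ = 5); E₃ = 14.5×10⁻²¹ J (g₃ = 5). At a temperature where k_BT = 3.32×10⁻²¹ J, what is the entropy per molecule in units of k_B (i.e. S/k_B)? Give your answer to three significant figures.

Eᵢ/kT = 0, 0.92771, 1.6898, 4.3675.
Z = Σ gᵢe^(−Eᵢ/kT) = 2·e^(−0) + 4·e^(−0.92771) + 5·e^(−1.6898) + 5·e^(−4.3675) = 2.0000 + 1.5818 + 0.92278 + 0.063415 = 4.5680.
⟨E⟩ = Σ EᵢPᵢ = 2.4011 ×10⁻²¹ J.
S/k_B = ln Z + ⟨E⟩/kT = ln(4.5680) + 2.4011/3.32 = 1.5191 + 0.72322 = 2.24.

2.24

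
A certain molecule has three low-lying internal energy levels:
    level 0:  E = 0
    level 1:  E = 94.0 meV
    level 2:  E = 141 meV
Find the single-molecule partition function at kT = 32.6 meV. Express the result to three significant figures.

Eᵢ/kT = 0, 2.8834, 4.3252.
Z = Σ e^(−Eᵢ/kT) = e^(−0) + e^(−2.8834) + e^(−4.3252) = 1.0000 + 0.055944 + 0.013231 = 1.0692.

Z = 1.07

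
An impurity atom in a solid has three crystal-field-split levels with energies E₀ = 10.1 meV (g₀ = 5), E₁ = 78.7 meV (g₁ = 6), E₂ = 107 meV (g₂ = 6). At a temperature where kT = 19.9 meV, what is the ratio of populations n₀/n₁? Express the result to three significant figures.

26.2

n₀/n₁ = (g₀/g₁) exp[−(E₀−E₁)/kT] = (5/6) × exp(−(-68.6 meV)/(19.9 meV)) = (5/6) × exp(3.4472) = 26.2.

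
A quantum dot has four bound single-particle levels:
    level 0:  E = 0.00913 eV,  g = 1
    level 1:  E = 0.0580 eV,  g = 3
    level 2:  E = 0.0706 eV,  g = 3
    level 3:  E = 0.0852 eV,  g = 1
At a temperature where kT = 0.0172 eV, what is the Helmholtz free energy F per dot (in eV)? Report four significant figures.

Eᵢ/kT = 0.530814, 3.37209, 4.10465, 4.95349.
Z = Σ gᵢe^(−Eᵢ/kT) = 1·e^(−0.530814) + 3·e^(−3.37209) + 3·e^(−4.10465) + 1·e^(−4.95349) = 0.588126 + 0.102954 + 0.0494874 + 0.00705873 = 0.747626.
F = −kT ln Z = −0.0172 × ln(0.747626) = −0.0172 × -0.290852 = 0.005003 eV.

0.005003 eV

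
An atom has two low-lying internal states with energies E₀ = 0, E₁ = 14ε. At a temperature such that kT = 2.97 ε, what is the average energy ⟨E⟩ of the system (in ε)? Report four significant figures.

Eᵢ/kT = 0, 4.71380.
Z = Σ e^(−Eᵢ/kT) = e^(−0) + e^(−4.71380) = 1.00000 + 0.00897062 = 1.00897.
⟨E⟩ = Σ Eᵢ e^(−Eᵢ/kT) / Z = (0·1.00000 + 14·0.00897062) / 1.00897 = 0.1245 ε.

0.1245 ε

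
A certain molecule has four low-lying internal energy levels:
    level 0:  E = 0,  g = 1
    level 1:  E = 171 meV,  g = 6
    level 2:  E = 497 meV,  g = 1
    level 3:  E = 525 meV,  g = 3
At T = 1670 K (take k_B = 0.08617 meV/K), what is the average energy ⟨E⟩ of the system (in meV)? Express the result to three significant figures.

126 meV

k_BT = 0.08617 × 1670 K = 143.90 meV.
Eᵢ/kT = 0, 1.1883, 3.4538, 3.6484.
Z = Σ gᵢe^(−Eᵢ/kT) = 1·e^(−0) + 6·e^(−1.1883) + 1·e^(−3.4538) + 3·e^(−3.6484) = 1.0000 + 1.8284 + 0.031625 + 0.078098 = 2.9381.
⟨E⟩ = Σ Eᵢ gᵢe^(−Eᵢ/kT) / Z = (0·1.0000 + 171·1.8284 + 497·0.031625 + 525·0.078098) / 2.9381 = 126 meV.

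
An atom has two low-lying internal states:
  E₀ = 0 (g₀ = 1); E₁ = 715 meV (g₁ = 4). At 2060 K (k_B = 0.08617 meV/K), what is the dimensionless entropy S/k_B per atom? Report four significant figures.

0.3367

k_BT = 0.08617 × 2060 K = 177.510 meV.
Eᵢ/kT = 0, 4.02794.
Z = Σ gᵢe^(−Eᵢ/kT) = 1·e^(−0) + 4·e^(−4.02794) = 1.00000 + 0.0712439 = 1.07124.
⟨E⟩ = Σ EᵢPᵢ = 47.5518 meV.
S/k_B = ln Z + ⟨E⟩/kT = ln(1.07124) + 47.5518/177.510 = 0.0688169 + 0.267882 = 0.3367.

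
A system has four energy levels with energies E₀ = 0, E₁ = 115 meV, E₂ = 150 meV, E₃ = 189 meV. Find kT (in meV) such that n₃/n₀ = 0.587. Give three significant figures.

355 meV

n₃/n₀ = exp[−(E₃−E₀)/kT] = 0.587.
⇒ (E₃−E₀)/kT = ln(1/0.587) = ln(1.7036) = 0.53274.
kT = 189 meV / 0.53274 = 355 meV.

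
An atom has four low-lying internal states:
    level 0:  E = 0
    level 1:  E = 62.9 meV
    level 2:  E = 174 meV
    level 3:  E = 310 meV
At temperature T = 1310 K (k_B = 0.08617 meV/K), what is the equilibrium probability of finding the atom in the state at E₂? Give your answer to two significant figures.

0.12

k_BT = 0.08617 × 1310 K = 112.9 meV.
Eᵢ/kT = 0, 0.5571, 1.541, 2.746.
Z = Σ e^(−Eᵢ/kT) = e^(−0) + e^(−0.5571) + e^(−1.541) + e^(−2.746) = 1.000 + 0.5729 + 0.2142 + 0.06418 = 1.851.
P₂ = e^(−E₂/kT) / Z = 0.2142/1.851 = 0.12.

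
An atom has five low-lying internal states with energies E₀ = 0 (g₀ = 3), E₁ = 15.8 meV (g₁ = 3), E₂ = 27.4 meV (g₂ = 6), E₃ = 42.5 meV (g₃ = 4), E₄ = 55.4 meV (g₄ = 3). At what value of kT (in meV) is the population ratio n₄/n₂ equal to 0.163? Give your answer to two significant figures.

n₄/n₂ = (g₄/g₂) exp[−(E₄−E₂)/kT] = 0.163.
⇒ (E₄−E₂)/kT = ln((3/6)/0.163) = ln(3.067) = 1.121.
kT = 28.0 meV / 1.121 = 25 meV.

25 meV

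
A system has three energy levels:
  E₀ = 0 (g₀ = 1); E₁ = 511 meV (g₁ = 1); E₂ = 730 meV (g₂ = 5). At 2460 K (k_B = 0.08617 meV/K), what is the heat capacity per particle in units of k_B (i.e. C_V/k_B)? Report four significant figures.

k_BT = 0.08617 × 2460 K = 211.978 meV.
Eᵢ/kT = 0, 2.41063, 3.44375.
Z = Σ gᵢe^(−Eᵢ/kT) = 1·e^(−0) + 1·e^(−2.41063) + 5·e^(−3.44375) = 1.00000 + 0.0897587 + 0.159723 = 1.24948.
⟨E⟩ = 130.026 meV, ⟨E²⟩ = 86879.6 meV².
C_V/k_B = (⟨E²⟩ − ⟨E⟩²)/(kT)² = (86879.6 − 16906.8)/44934.7 = 1.557.

1.557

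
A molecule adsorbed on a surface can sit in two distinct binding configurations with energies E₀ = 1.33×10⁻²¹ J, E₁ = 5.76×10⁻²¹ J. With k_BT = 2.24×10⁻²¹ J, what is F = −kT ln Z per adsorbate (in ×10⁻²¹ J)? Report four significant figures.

1.040 ×10⁻²¹ J

Eᵢ/kT = 0.593750, 2.57143.
Z = Σ e^(−Eᵢ/kT) = e^(−0.593750) + e^(−2.57143) = 0.552252 + 0.0764262 = 0.628678.
F = −kT ln Z = −2.24 × ln(0.628678) = −2.24 × -0.464136 = 1.040 ×10⁻²¹ J.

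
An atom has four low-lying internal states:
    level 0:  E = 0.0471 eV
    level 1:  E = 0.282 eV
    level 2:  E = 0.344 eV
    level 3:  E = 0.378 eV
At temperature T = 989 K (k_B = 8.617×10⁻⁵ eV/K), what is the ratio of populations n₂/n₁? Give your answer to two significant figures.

k_BT = 8.617×10⁻⁵ × 989 K = 0.08522 eV.
n₂/n₁ = exp[−(E₂−E₁)/kT] = exp(−(0.062 eV)/(0.08522 eV)) = exp(-0.7275) = 0.48.

0.48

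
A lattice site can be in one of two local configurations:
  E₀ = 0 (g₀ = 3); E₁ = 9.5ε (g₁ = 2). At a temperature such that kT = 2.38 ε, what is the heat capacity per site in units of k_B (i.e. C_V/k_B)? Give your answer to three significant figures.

0.191

Eᵢ/kT = 0, 3.9916.
Z = Σ gᵢe^(−Eᵢ/kT) = 3·e^(−0) + 2·e^(−3.9916) = 3.0000 + 0.036940 = 3.0369.
⟨E⟩ = 0.11556 ε, ⟨E²⟩ = 1.0978 ε².
C_V/k_B = (⟨E²⟩ − ⟨E⟩²)/(kT)² = (1.0978 − 0.013354)/5.6644 = 0.191.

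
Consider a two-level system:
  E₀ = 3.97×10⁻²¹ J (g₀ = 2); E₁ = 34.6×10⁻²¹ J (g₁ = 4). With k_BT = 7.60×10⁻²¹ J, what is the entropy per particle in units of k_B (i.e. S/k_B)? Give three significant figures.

0.866

Eᵢ/kT = 0.52237, 4.5526.
Z = Σ gᵢe^(−Eᵢ/kT) = 2·e^(−0.52237) + 4·e^(−4.5526) = 1.1862 + 0.042159 = 1.2284.
⟨E⟩ = Σ EᵢPᵢ = 5.0211 ×10⁻²¹ J.
S/k_B = ln Z + ⟨E⟩/kT = ln(1.2284) + 5.0211/7.60 = 0.20571 + 0.66067 = 0.866.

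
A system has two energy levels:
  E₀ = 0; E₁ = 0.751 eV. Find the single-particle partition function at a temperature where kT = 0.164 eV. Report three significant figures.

Eᵢ/kT = 0, 4.5793.
Z = Σ e^(−Eᵢ/kT) = e^(−0) + e^(−4.5793) = 1.0000 + 0.010262 = 1.0103.

Z = 1.01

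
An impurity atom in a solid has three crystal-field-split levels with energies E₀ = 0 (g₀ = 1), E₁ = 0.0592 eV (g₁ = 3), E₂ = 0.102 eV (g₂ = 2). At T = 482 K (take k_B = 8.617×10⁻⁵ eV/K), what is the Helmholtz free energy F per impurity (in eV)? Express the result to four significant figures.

k_BT = 8.617×10⁻⁵ × 482 K = 0.0415339 eV.
Eᵢ/kT = 0, 1.42534, 2.45583.
Z = Σ gᵢe^(−Eᵢ/kT) = 1·e^(−0) + 3·e^(−1.42534) + 2·e^(−2.45583) = 1.00000 + 0.721280 + 0.171584 = 1.89286.
F = −kT ln Z = −0.0415339 × ln(1.89286) = −0.0415339 × 0.638089 = -0.02650 eV.

-0.02650 eV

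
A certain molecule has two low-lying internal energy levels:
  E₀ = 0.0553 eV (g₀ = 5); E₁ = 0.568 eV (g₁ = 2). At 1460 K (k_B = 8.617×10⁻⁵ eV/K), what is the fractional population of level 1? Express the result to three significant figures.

k_BT = 8.617×10⁻⁵ × 1460 K = 0.12581 eV.
Eᵢ/kT = 0.43955, 4.5147.
Z = Σ gᵢe^(−Eᵢ/kT) = 5·e^(−0.43955) + 2·e^(−4.5147) = 3.2216 + 0.021894 = 3.2435.
P₁ = g₁ e^(−E₁/kT) / Z = 0.021894/3.2435 = 0.00675.

0.00675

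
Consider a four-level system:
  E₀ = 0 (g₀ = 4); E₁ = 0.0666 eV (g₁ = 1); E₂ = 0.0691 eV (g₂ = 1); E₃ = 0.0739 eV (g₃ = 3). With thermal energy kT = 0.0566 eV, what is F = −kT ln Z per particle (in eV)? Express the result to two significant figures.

-0.096 eV

Eᵢ/kT = 0, 1.177, 1.221, 1.306.
Z = Σ gᵢe^(−Eᵢ/kT) = 4·e^(−0) + 1·e^(−1.177) + 1·e^(−1.221) + 3·e^(−1.306) = 4.000 + 0.3082 + 0.2949 + 0.8127 = 5.416.
F = −kT ln Z = −0.0566 × ln(5.416) = −0.0566 × 1.689 = -0.096 eV.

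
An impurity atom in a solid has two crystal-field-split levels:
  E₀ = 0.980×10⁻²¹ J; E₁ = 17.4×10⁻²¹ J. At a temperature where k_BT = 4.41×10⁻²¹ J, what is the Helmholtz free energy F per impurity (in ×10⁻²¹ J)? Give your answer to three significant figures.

0.875 ×10⁻²¹ J

Eᵢ/kT = 0.22222, 3.9456.
Z = Σ e^(−Eᵢ/kT) = e^(−0.22222) + e^(−3.9456) = 0.80074 + 0.019340 = 0.82008.
F = −kT ln Z = −4.41 × ln(0.82008) = −4.41 × -0.19835 = 0.875 ×10⁻²¹ J.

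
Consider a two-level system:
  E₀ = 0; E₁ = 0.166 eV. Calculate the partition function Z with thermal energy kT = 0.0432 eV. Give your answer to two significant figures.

Eᵢ/kT = 0, 3.843.
Z = Σ e^(−Eᵢ/kT) = e^(−0) + e^(−3.843) = 1.000 + 0.02143 = 1.021.

Z = 1.0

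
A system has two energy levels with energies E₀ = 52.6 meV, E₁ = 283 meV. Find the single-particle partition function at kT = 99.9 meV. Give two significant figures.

Eᵢ/kT = 0.5265, 2.833.
Z = Σ e^(−Eᵢ/kT) = e^(−0.5265) + e^(−2.833) = 0.5907 + 0.05884 = 0.6495.

Z = 0.65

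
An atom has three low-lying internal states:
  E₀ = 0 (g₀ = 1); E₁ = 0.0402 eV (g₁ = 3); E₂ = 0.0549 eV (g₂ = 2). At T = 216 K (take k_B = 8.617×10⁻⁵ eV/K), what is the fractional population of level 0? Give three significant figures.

k_BT = 8.617×10⁻⁵ × 216 K = 0.018613 eV.
Eᵢ/kT = 0, 2.1598, 2.9496.
Z = Σ gᵢe^(−Eᵢ/kT) = 1·e^(−0) + 3·e^(−2.1598) + 2·e^(−2.9496) = 1.0000 + 0.34604 + 0.10472 = 1.4508.
P₀ = g₀ e^(−E₀/kT) / Z = 1.0000/1.4508 = 0.689.

0.689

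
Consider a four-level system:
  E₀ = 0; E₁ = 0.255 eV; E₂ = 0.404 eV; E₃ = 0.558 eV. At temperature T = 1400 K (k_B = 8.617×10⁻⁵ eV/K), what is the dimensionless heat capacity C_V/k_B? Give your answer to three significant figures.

k_BT = 8.617×10⁻⁵ × 1400 K = 0.12064 eV.
Eᵢ/kT = 0, 2.1137, 3.3488, 4.6253.
Z = Σ e^(−Eᵢ/kT) = e^(−0) + e^(−2.1137) + e^(−3.3488) + e^(−4.6253) = 1.0000 + 0.12079 + 0.035126 + 0.0098007 = 1.1657.
⟨E⟩ = 0.043288 eV, ⟨E²⟩ = 0.014274 eV².
C_V/k_B = (⟨E²⟩ − ⟨E⟩²)/(kT)² = (0.014274 − 0.0018739)/0.014554 = 0.852.

0.852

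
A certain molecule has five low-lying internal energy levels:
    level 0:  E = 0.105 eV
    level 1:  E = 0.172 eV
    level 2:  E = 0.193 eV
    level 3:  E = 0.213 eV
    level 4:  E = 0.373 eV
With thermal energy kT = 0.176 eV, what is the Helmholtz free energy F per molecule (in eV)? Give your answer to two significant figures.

-0.091 eV

Eᵢ/kT = 0.5966, 0.9773, 1.097, 1.210, 2.119.
Z = Σ e^(−Eᵢ/kT) = e^(−0.5966) + e^(−0.9773) + e^(−1.097) + e^(−1.210) + e^(−2.119) = 0.5507 + 0.3763 + 0.3339 + 0.2982 + 0.1202 = 1.679.
F = −kT ln Z = −0.176 × ln(1.679) = −0.176 × 0.5182 = -0.091 eV.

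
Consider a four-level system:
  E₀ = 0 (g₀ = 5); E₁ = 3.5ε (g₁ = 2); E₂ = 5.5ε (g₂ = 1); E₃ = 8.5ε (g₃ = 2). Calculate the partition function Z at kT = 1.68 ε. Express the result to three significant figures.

Eᵢ/kT = 0, 2.0833, 3.2738, 5.0595.
Z = Σ gᵢe^(−Eᵢ/kT) = 5·e^(−0) + 2·e^(−2.0833) + 1·e^(−3.2738) + 2·e^(−5.0595) = 5.0000 + 0.24904 + 0.037862 + 0.012697 = 5.2996.

Z = 5.30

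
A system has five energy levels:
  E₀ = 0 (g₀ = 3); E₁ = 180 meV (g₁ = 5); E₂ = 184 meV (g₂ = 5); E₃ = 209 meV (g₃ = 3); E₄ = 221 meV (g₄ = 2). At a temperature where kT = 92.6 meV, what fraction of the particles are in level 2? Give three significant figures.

0.140

Eᵢ/kT = 0, 1.9438, 1.9870, 2.2570, 2.3866.
Z = Σ gᵢe^(−Eᵢ/kT) = 3·e^(−0) + 5·e^(−1.9438) + 5·e^(−1.9870) + 3·e^(−2.2570) + 2·e^(−2.3866) = 3.0000 + 0.71579 + 0.68553 + 0.31399 + 0.18388 = 4.8992.
P₂ = g₂ e^(−E₂/kT) / Z = 0.68553/4.8992 = 0.140.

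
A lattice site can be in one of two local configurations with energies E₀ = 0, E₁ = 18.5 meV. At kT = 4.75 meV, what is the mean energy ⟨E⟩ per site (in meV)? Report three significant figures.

0.369 meV

Eᵢ/kT = 0, 3.8947.
Z = Σ e^(−Eᵢ/kT) = e^(−0) + e^(−3.8947) = 1.0000 + 0.020349 = 1.0203.
⟨E⟩ = Σ Eᵢ e^(−Eᵢ/kT) / Z = (0·1.0000 + 18.5·0.020349) / 1.0203 = 0.369 meV.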